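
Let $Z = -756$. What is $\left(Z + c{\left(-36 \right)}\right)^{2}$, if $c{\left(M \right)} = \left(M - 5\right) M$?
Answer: $518400$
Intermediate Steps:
$c{\left(M \right)} = M \left(-5 + M\right)$ ($c{\left(M \right)} = \left(M - 5\right) M = \left(-5 + M\right) M = M \left(-5 + M\right)$)
$\left(Z + c{\left(-36 \right)}\right)^{2} = \left(-756 - 36 \left(-5 - 36\right)\right)^{2} = \left(-756 - -1476\right)^{2} = \left(-756 + 1476\right)^{2} = 720^{2} = 518400$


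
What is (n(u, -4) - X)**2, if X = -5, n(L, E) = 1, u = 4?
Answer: 36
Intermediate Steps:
(n(u, -4) - X)**2 = (1 - 1*(-5))**2 = (1 + 5)**2 = 6**2 = 36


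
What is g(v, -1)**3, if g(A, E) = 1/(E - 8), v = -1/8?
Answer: -1/729 ≈ -0.0013717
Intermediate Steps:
v = -1/8 (v = -1*1/8 = -1/8 ≈ -0.12500)
g(A, E) = 1/(-8 + E)
g(v, -1)**3 = (1/(-8 - 1))**3 = (1/(-9))**3 = (-1/9)**3 = -1/729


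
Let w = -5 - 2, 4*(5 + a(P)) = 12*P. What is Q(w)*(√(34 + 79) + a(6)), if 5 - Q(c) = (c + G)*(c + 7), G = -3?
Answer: 65 + 5*√113 ≈ 118.15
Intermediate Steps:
a(P) = -5 + 3*P (a(P) = -5 + (12*P)/4 = -5 + 3*P)
w = -7
Q(c) = 5 - (-3 + c)*(7 + c) (Q(c) = 5 - (c - 3)*(c + 7) = 5 - (-3 + c)*(7 + c))
Q(w)*(√(34 + 79) + a(6)) = (26 - 1*(-7)² - 4*(-7))*(√(34 + 79) + (-5 + 3*6)) = (26 - 1*49 + 28)*(√113 + (-5 + 18)) = (26 - 49 + 28)*(√113 + 13) = 5*(13 + √113) = 65 + 5*√113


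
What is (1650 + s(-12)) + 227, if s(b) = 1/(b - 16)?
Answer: 52555/28 ≈ 1877.0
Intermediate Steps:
s(b) = 1/(-16 + b)
(1650 + s(-12)) + 227 = (1650 + 1/(-16 - 12)) + 227 = (1650 + 1/(-28)) + 227 = (1650 - 1/28) + 227 = 46199/28 + 227 = 52555/28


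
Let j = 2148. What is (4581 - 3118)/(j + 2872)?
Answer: 1463/5020 ≈ 0.29143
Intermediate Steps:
(4581 - 3118)/(j + 2872) = (4581 - 3118)/(2148 + 2872) = 1463/5020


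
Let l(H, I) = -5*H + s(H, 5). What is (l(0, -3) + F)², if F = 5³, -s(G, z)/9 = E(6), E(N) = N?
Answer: 5041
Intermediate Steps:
s(G, z) = -54 (s(G, z) = -9*6 = -54)
l(H, I) = -54 - 5*H (l(H, I) = -5*H - 54 = -54 - 5*H)
F = 125
(l(0, -3) + F)² = ((-54 - 5*0) + 125)² = ((-54 + 0) + 125)² = (-54 + 125)² = 71² = 5041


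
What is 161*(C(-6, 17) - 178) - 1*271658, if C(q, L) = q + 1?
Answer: -301121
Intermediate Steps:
C(q, L) = 1 + q
161*(C(-6, 17) - 178) - 1*271658 = 161*((1 - 6) - 178) - 1*271658 = 161*(-5 - 178) - 271658 = 161*(-183) - 271658 = -29463 - 271658 = -301121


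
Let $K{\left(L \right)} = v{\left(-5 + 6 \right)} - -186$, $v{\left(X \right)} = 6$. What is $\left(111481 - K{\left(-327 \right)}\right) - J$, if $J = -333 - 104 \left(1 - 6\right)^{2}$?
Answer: $114222$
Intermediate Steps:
$K{\left(L \right)} = 192$ ($K{\left(L \right)} = 6 - -186 = 6 + 186 = 192$)
$J = -2933$ ($J = -333 - 104 \left(-5\right)^{2} = -333 - 2600 = -2933$)
$\left(111481 - K{\left(-327 \right)}\right) - J = \left(111481 - 192\right) - -2933 = \left(111481 - 192\right) + 2933 = 111289 + 2933 = 114222$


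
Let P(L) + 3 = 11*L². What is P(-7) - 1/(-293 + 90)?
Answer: 108809/203 ≈ 536.00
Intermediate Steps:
P(L) = -3 + 11*L²
P(-7) - 1/(-293 + 90) = (-3 + 11*(-7)²) - 1/(-293 + 90) = (-3 + 11*49) - 1/(-203) = (-3 + 539) - 1*(-1/203) = 536 + 1/203 = 108809/203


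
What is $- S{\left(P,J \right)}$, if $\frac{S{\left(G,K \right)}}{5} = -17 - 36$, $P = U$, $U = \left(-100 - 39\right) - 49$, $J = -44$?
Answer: $265$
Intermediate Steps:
$U = -188$ ($U = -139 - 49 = -188$)
$P = -188$
$S{\left(G,K \right)} = -265$ ($S{\left(G,K \right)} = 5 \left(-17 - 36\right) = 5 \left(-53\right) = -265$)
$- S{\left(P,J \right)} = \left(-1\right) \left(-265\right) = 265$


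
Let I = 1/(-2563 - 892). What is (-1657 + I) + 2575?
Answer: 3171689/3455 ≈ 918.00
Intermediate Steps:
I = -1/3455 (I = 1/(-3455) = -1/3455 ≈ -0.00028944)
(-1657 + I) + 2575 = (-1657 - 1/3455) + 2575 = -5724936/3455 + 2575 = 3171689/3455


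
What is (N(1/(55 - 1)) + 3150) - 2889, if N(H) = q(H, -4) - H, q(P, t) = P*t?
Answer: 14089/54 ≈ 260.91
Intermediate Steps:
N(H) = -5*H (N(H) = H*(-4) - H = -4*H - H = -5*H)
(N(1/(55 - 1)) + 3150) - 2889 = (-5/(55 - 1) + 3150) - 2889 = (-5/54 + 3150) - 2889 = 170095/54 - 2889 = 14089/54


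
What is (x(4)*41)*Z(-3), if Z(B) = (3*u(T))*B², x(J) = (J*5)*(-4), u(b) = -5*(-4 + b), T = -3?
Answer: -3099600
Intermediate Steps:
u(b) = 20 - 5*b
x(J) = -20*J (x(J) = (5*J)*(-4) = -20*J)
Z(B) = 105*B² (Z(B) = (3*(20 - 5*(-3)))*B² = (3*(20 + 15))*B² = (3*35)*B² = 105*B²)
(x(4)*41)*Z(-3) = (-20*4*41)*(105*(-3)²) = (-80*41)*(105*9) = -3280*945 = -3099600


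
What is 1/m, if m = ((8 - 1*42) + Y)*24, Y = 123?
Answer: 1/2136 ≈ 0.00046816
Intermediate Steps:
m = 2136 (m = ((8 - 1*42) + 123)*24 = ((8 - 42) + 123)*24 = (-34 + 123)*24 = 89*24 = 2136)
1/m = 1/2136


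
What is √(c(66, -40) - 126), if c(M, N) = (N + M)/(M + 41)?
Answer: 116*I*√107/107 ≈ 11.214*I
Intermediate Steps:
c(M, N) = (M + N)/(41 + M)
√(c(66, -40) - 126) = √((66 - 40)/(41 + 66) - 126) = √(26/107 - 126) = √(-13456/107) = 116*I*√107/107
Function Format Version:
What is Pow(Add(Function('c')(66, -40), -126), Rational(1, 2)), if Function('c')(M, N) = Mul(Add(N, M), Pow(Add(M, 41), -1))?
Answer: Mul(Rational(116, 107), I, Pow(107, Rational(1, 2))) ≈ Mul(11.214, I)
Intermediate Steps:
Function('c')(M, N) = Mul(Pow(Add(41, M), -1), Add(M, N)) (Function('c')(M, N) = Mul(Add(M, N), Pow(Add(41, M), -1)) = Mul(Pow(Add(41, M), -1), Add(M, N)))
Pow(Add(Function('c')(66, -40), -126), Rational(1, 2)) = Pow(Add(Mul(Pow(Add(41, 66), -1), Add(66, -40)), -126), Rational(1, 2)) = Pow(Add(Mul(Pow(107, -1), 26), -126), Rational(1, 2)) = Pow(Add(Mul(Rational(1, 107), 26), -126), Rational(1, 2)) = Pow(Add(Rational(26, 107), -126), Rational(1, 2)) = Pow(Rational(-13456, 107), Rational(1, 2)) = Mul(Rational(116, 107), I, Pow(107, Rational(1, 2)))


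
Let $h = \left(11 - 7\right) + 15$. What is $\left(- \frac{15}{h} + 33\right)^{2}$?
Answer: $\frac{374544}{361} \approx 1037.5$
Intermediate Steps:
$h = 19$ ($h = 4 + 15 = 19$)
$\left(- \frac{15}{h} + 33\right)^{2} = \left(- \frac{15}{19} + 33\right)^{2} = \left(\frac{612}{19}\right)^{2} = \frac{374544}{361}$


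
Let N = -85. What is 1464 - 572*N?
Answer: 50084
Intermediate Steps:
1464 - 572*N = 1464 - 572*(-85) = 1464 + 48620 = 50084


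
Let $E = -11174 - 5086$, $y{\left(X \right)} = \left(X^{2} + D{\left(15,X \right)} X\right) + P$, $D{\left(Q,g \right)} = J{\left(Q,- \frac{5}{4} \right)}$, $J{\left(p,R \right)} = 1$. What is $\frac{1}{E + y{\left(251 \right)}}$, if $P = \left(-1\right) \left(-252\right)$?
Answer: $\frac{1}{47244} \approx 2.1167 \cdot 10^{-5}$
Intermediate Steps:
$D{\left(Q,g \right)} = 1$
$P = 252$
$y{\left(X \right)} = 252 + X + X^{2}$ ($y{\left(X \right)} = \left(X^{2} + 1 X\right) + 252 = \left(X^{2} + X\right) + 252 = \left(X + X^{2}\right) + 252 = 252 + X + X^{2}$)
$E = -16260$ ($E = -11174 - 5086 = -16260$)
$\frac{1}{E + y{\left(251 \right)}} = \frac{1}{-16260 + \left(252 + 251 + 251^{2}\right)} = \frac{1}{-16260 + \left(252 + 251 + 63001\right)} = \frac{1}{-16260 + 63504} = \frac{1}{47244}$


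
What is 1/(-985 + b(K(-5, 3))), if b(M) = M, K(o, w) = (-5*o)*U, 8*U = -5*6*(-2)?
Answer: -2/1595 ≈ -0.0012539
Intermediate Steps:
U = 15/2 (U = (-5*6*(-2))/8 = (-30*(-2))/8 = (1/8)*60 = 15/2 ≈ 7.5000)
K(o, w) = -75*o/2 (K(o, w) = -5*o*(15/2) = -75*o/2)
1/(-985 + b(K(-5, 3))) = 1/(-985 - 75/2*(-5)) = 1/(-985 + 375/2) = 1/(-1595/2) = -2/1595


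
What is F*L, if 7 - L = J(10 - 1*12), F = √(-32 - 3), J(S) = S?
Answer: 9*I*√35 ≈ 53.245*I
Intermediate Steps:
F = I*√35 (F = √(-35) = I*√35 ≈ 5.9161*I)
L = 9 (L = 7 - (10 - 1*12) = 7 - (10 - 12) = 7 - 1*(-2) = 7 + 2 = 9)
F*L = (I*√35)*9 = 9*I*√35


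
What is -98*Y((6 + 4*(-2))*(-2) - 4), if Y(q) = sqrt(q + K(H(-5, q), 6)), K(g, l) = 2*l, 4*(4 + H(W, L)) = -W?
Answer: -196*sqrt(3) ≈ -339.48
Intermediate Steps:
H(W, L) = -4 - W/4 (H(W, L) = -4 + (-W)/4 = -4 - W/4)
Y(q) = sqrt(12 + q) (Y(q) = sqrt(q + 2*6) = sqrt(q + 12) = sqrt(12 + q))
-98*Y((6 + 4*(-2))*(-2) - 4) = -98*sqrt(12 + ((6 + 4*(-2))*(-2) - 4)) = -98*sqrt(12 + ((6 - 8)*(-2) - 4)) = -98*sqrt(12 + (-2*(-2) - 4)) = -98*sqrt(12 + (4 - 4)) = -98*sqrt(12 + 0) = -196*sqrt(3)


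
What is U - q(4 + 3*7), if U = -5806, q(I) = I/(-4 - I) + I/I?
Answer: -168378/29 ≈ -5806.1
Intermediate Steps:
q(I) = 1 + I/(-4 - I) (q(I) = I/(-4 - I) + 1 = 1 + I/(-4 - I))
U - q(4 + 3*7) = -5806 - 4/(4 + (4 + 3*7)) = -5806 - 4/(4 + (4 + 21)) = -5806 - 4/(4 + 25) = -5806 - 4/29 = -168378/29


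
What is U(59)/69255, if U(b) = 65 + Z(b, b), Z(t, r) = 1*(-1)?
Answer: 64/69255 ≈ 0.00092412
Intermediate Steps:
Z(t, r) = -1
U(b) = 64 (U(b) = 65 - 1 = 64)
U(59)/69255 = 64/69255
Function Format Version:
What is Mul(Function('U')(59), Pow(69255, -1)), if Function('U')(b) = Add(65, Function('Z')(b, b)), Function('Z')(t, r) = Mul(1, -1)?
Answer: Rational(64, 69255) ≈ 0.00092412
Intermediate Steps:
Function('Z')(t, r) = -1
Function('U')(b) = 64 (Function('U')(b) = Add(65, -1) = 64)
Mul(Function('U')(59), Pow(69255, -1)) = Mul(64, Pow(69255, -1)) = Mul(64, Rational(1, 69255)) = Rational(64, 69255)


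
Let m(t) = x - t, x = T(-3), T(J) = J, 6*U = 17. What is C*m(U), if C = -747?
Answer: 8715/2 ≈ 4357.5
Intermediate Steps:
U = 17/6 (U = (⅙)*17 = 17/6 ≈ 2.8333)
x = -3
m(t) = -3 - t
C*m(U) = -747*(-3 - 1*17/6) = -747*(-3 - 17/6) = -747*(-35/6) = 8715/2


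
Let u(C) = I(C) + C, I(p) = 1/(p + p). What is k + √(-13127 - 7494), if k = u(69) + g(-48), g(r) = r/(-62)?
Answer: 298525/4278 + I*√20621 ≈ 69.781 + 143.6*I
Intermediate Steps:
g(r) = -r/62 (g(r) = r*(-1/62) = -r/62)
I(p) = 1/(2*p)
u(C) = C + 1/(2*C) (u(C) = 1/(2*C) + C = C + 1/(2*C))
k = 298525/4278 (k = (69 + (½)/69) - 1/62*(-48) = (69 + (½)*(1/69)) + 24/31 = (69 + 1/138) + 24/31 = 9523/138 + 24/31 = 298525/4278 ≈ 69.781)
k + √(-13127 - 7494) = 298525/4278 + √(-13127 - 7494) = 298525/4278 + √(-20621) = 298525/4278 + I*√20621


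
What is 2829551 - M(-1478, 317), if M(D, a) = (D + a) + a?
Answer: 2830395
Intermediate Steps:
M(D, a) = D + 2*a
2829551 - M(-1478, 317) = 2829551 - (-1478 + 2*317) = 2829551 - (-1478 + 634) = 2829551 - 1*(-844) = 2829551 + 844 = 2830395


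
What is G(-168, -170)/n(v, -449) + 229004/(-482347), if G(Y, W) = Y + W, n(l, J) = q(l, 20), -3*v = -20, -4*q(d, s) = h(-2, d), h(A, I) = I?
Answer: 487954838/2411735 ≈ 202.33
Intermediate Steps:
q(d, s) = -d/4
v = 20/3 (v = -⅓*(-20) = 20/3 ≈ 6.6667)
n(l, J) = -l/4
G(Y, W) = W + Y
G(-168, -170)/n(v, -449) + 229004/(-482347) = (-170 - 168)/((-¼*20/3)) + 229004/(-482347) = -338/(-5/3) + 229004*(-1/482347) = -338*(-⅗) - 229004/482347 = 1014/5 - 229004/482347 = 487954838/2411735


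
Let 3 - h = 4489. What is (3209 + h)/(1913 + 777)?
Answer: -1277/2690 ≈ -0.47472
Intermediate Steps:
h = -4486 (h = 3 - 1*4489 = 3 - 4489 = -4486)
(3209 + h)/(1913 + 777) = (3209 - 4486)/(1913 + 777) = -1277/2690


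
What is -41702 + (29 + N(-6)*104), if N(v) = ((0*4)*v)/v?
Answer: -41673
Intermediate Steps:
N(v) = 0 (N(v) = (0*v)/v = 0/v = 0)
-41702 + (29 + N(-6)*104) = -41702 + (29 + 0*104) = -41702 + (29 + 0) = -41702 + 29 = -41673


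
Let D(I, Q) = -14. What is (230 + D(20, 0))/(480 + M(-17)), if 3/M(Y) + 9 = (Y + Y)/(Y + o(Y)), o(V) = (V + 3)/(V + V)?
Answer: 70560/156659 ≈ 0.45041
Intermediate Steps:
o(V) = (3 + V)/(2*V) (o(V) = (3 + V)/((2*V)) = (3 + V)*(1/(2*V)) = (3 + V)/(2*V))
M(Y) = 3/(-9 + 2*Y/(Y + (3 + Y)/(2*Y))) (M(Y) = 3/(-9 + (Y + Y)/(Y + (3 + Y)/(2*Y))) = 3/(-9 + (2*Y)/(Y + (3 + Y)/(2*Y))) = 3/(-9 + 2*Y/(Y + (3 + Y)/(2*Y))))
(230 + D(20, 0))/(480 + M(-17)) = (230 - 14)/(480 + 3*(-3 - 1*(-17) - 2*(-17)²)/(27 + 9*(-17) + 14*(-17)²)) = 216/(480 + 3*(-3 + 17 - 2*289)/(27 - 153 + 14*289)) = 216/(480 + 3*(-3 + 17 - 578)/(27 - 153 + 4046)) = 216/(480 + 3*(-564)/3920) = 216/(480 + 3*(1/3920)*(-564)) = 216/(480 - 423/980) = 216/(469977/980) = 216*(980/469977) = 70560/156659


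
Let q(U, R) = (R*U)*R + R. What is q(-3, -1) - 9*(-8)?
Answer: 68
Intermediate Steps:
q(U, R) = R + U*R² (q(U, R) = U*R² + R = R + U*R²)
q(-3, -1) - 9*(-8) = -(1 - 1*(-3)) - 9*(-8) = -(1 + 3) + 72 = -1*4 + 72 = -4 + 72 = 68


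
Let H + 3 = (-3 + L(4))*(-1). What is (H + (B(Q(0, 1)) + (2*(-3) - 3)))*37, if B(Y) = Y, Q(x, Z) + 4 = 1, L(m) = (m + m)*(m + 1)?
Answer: -1924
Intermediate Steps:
L(m) = 2*m*(1 + m) (L(m) = (2*m)*(1 + m) = 2*m*(1 + m))
Q(x, Z) = -3 (Q(x, Z) = -4 + 1 = -3)
H = -40 (H = -3 + (-3 + 2*4*(1 + 4))*(-1) = -3 + (-3 + 2*4*5)*(-1) = -3 + (-3 + 40)*(-1) = -3 + 37*(-1) = -3 - 37 = -40)
(H + (B(Q(0, 1)) + (2*(-3) - 3)))*37 = (-40 + (-3 + (2*(-3) - 3)))*37 = (-40 + (-3 + (-6 - 3)))*37 = (-40 + (-3 - 9))*37 = (-40 - 12)*37 = -52*37 = -1924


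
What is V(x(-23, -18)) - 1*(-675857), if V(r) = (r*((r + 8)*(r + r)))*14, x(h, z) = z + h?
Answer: -877387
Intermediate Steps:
x(h, z) = h + z
V(r) = 28*r²*(8 + r) (V(r) = (r*((8 + r)*(2*r)))*14 = (r*(2*r*(8 + r)))*14 = (2*r²*(8 + r))*14 = 28*r²*(8 + r))
V(x(-23, -18)) - 1*(-675857) = 28*(-23 - 18)²*(8 + (-23 - 18)) - 1*(-675857) = 28*(-41)²*(8 - 41) + 675857 = 28*1681*(-33) + 675857 = -1553244 + 675857 = -877387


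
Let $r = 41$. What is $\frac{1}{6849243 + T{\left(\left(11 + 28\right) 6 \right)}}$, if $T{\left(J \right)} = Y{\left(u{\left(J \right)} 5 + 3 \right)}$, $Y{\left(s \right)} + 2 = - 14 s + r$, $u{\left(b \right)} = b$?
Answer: $\frac{1}{6832860} \approx 1.4635 \cdot 10^{-7}$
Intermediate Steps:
$Y{\left(s \right)} = 39 - 14 s$ ($Y{\left(s \right)} = -2 - \left(-41 + 14 s\right) = 39 - 14 s$)
$T{\left(J \right)} = -3 - 70 J$ ($T{\left(J \right)} = 39 - 14 \left(J 5 + 3\right) = 39 - 14 \left(5 J + 3\right) = 39 - 14 \left(3 + 5 J\right) = 39 - \left(42 + 70 J\right) = -3 - 70 J$)
$\frac{1}{6849243 + T{\left(\left(11 + 28\right) 6 \right)}} = \frac{1}{6849243 - \left(3 + 70 \left(11 + 28\right) 6\right)} = \frac{1}{6849243 - \left(3 + 70 \cdot 39 \cdot 6\right)} = \frac{1}{6849243 - 16383} = \frac{1}{6832860}$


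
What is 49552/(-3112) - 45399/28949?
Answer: -196970317/11261161 ≈ -17.491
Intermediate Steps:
49552/(-3112) - 45399/28949 = 49552*(-1/3112) - 45399*1/28949 = -6194/389 - 45399/28949 = -196970317/11261161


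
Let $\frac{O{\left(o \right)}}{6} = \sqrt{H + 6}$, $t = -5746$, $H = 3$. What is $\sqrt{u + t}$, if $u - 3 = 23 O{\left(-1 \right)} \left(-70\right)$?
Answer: $i \sqrt{34723} \approx 186.34 i$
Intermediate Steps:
$O{\left(o \right)} = 18$ ($O{\left(o \right)} = 6 \sqrt{3 + 6} = 6 \sqrt{9} = 6 \cdot 3 = 18$)
$u = -28977$ ($u = 3 + 23 \cdot 18 \left(-70\right) = 3 + 414 \left(-70\right) = 3 - 28980 = -28977$)
$\sqrt{u + t} = \sqrt{-28977 - 5746} = \sqrt{-34723} = i \sqrt{34723}$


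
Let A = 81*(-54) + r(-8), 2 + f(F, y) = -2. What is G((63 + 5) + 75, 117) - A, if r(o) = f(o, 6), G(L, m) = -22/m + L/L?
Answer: 512321/117 ≈ 4378.8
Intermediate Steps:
G(L, m) = 1 - 22/m (G(L, m) = -22/m + 1 = 1 - 22/m)
f(F, y) = -4 (f(F, y) = -2 - 2 = -4)
r(o) = -4
A = -4378 (A = 81*(-54) - 4 = -4374 - 4 = -4378)
G((63 + 5) + 75, 117) - A = (-22 + 117)/117 - 1*(-4378) = (1/117)*95 + 4378 = 95/117 + 4378 = 512321/117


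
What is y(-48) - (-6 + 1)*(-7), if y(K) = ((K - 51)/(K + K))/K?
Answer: -17931/512 ≈ -35.021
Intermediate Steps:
y(K) = (-51 + K)/(2*K**2) (y(K) = ((-51 + K)/((2*K)))/K = ((-51 + K)*(1/(2*K)))/K = ((-51 + K)/(2*K))/K = (-51 + K)/(2*K**2))
y(-48) - (-6 + 1)*(-7) = (1/2)*(-51 - 48)/(-48)**2 - (-6 + 1)*(-7) = (1/2)*(1/2304)*(-99) - (-5)*(-7) = -11/512 - 1*35 = -11/512 - 35 = -17931/512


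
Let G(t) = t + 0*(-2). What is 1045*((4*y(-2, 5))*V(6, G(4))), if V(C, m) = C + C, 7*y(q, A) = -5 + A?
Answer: 0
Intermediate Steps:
y(q, A) = -5/7 + A/7 (y(q, A) = (-5 + A)/7 = -5/7 + A/7)
G(t) = t (G(t) = t + 0 = t)
V(C, m) = 2*C
1045*((4*y(-2, 5))*V(6, G(4))) = 1045*((4*(-5/7 + (1/7)*5))*(2*6)) = 1045*((4*(-5/7 + 5/7))*12) = 1045*((4*0)*12) = 1045*(0*12) = 1045*0 = 0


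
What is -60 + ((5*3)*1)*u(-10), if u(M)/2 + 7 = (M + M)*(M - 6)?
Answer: 9330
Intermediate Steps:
u(M) = -14 + 4*M*(-6 + M) (u(M) = -14 + 2*((M + M)*(M - 6)) = -14 + 2*((2*M)*(-6 + M)) = -14 + 2*(2*M*(-6 + M)) = -14 + 4*M*(-6 + M))
-60 + ((5*3)*1)*u(-10) = -60 + ((5*3)*1)*(-14 - 24*(-10) + 4*(-10)²) = -60 + (15*1)*(-14 + 240 + 4*100) = -60 + 15*(-14 + 240 + 400) = -60 + 15*626 = -60 + 9390 = 9330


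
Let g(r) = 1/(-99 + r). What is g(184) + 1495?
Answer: 127076/85 ≈ 1495.0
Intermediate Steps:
g(184) + 1495 = 1/(-99 + 184) + 1495 = 1/85 + 1495 = 127076/85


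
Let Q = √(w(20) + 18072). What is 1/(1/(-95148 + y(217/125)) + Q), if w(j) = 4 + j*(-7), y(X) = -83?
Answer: 95231/162660568122895 + 36275773444*√1121/162660568122895 ≈ 0.0074668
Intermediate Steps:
w(j) = 4 - 7*j
Q = 4*√1121 (Q = √((4 - 7*20) + 18072) = √((4 - 140) + 18072) = √(-136 + 18072) = √17936 = 4*√1121 ≈ 133.93)
1/(1/(-95148 + y(217/125)) + Q) = 1/(1/(-95148 - 83) + 4*√1121) = 1/(1/(-95231) + 4*√1121) = 1/(-1/95231 + 4*√1121)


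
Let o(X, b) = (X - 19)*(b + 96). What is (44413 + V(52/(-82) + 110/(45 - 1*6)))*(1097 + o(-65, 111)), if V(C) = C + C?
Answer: -1157041867289/1599 ≈ -7.2360e+8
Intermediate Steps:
o(X, b) = (-19 + X)*(96 + b)
V(C) = 2*C
(44413 + V(52/(-82) + 110/(45 - 1*6)))*(1097 + o(-65, 111)) = (44413 + 2*(52/(-82) + 110/(45 - 1*6)))*(1097 + (-1824 - 19*111 + 96*(-65) - 65*111)) = (44413 + 2*(52*(-1/82) + 110/(45 - 6)))*(1097 + (-1824 - 2109 - 6240 - 7215)) = (44413 + 2*(-26/41 + 110/39))*(1097 - 17388) = (44413 + 2*(-26/41 + 110*(1/39)))*(-16291) = (44413 + 2*(-26/41 + 110/39))*(-16291) = (44413 + 2*(3496/1599))*(-16291) = (44413 + 6992/1599)*(-16291) = (71023379/1599)*(-16291) = -1157041867289/1599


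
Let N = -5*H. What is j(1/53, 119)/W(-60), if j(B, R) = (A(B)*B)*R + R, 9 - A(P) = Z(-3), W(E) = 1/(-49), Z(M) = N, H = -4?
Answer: -244902/53 ≈ -4620.8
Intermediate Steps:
N = 20 (N = -5*(-4) = 20)
Z(M) = 20
W(E) = -1/49
A(P) = -11 (A(P) = 9 - 1*20 = 9 - 20 = -11)
j(B, R) = R - 11*B*R (j(B, R) = (-11*B)*R + R = -11*B*R + R = R - 11*B*R)
j(1/53, 119)/W(-60) = (119*(1 - 11/53))/(-1/49) = (119*(1 - 11*1/53))*(-49) = (119*(1 - 11/53))*(-49) = (119*(42/53))*(-49) = (4998/53)*(-49) = -244902/53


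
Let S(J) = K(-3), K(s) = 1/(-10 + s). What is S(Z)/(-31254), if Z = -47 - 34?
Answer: 1/406302 ≈ 2.4612e-6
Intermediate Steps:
Z = -81
S(J) = -1/13 (S(J) = 1/(-10 - 3) = 1/(-13) = -1/13)
S(Z)/(-31254) = -1/13/(-31254) = -1/13*(-1/31254) = 1/406302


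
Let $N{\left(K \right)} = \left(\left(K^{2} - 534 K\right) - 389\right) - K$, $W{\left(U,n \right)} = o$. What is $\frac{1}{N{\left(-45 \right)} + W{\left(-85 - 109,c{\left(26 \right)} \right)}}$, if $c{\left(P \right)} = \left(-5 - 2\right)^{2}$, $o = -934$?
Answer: $\frac{1}{24777} \approx 4.036 \cdot 10^{-5}$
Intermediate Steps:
$c{\left(P \right)} = 49$ ($c{\left(P \right)} = \left(-7\right)^{2} = 49$)
$W{\left(U,n \right)} = -934$
$N{\left(K \right)} = -389 + K^{2} - 535 K$ ($N{\left(K \right)} = \left(-389 + K^{2} - 534 K\right) - K = -389 + K^{2} - 535 K$)
$\frac{1}{N{\left(-45 \right)} + W{\left(-85 - 109,c{\left(26 \right)} \right)}} = \frac{1}{\left(-389 + \left(-45\right)^{2} - -24075\right) - 934} = \frac{1}{\left(-389 + 2025 + 24075\right) - 934} = \frac{1}{25711 - 934} = \frac{1}{24777}$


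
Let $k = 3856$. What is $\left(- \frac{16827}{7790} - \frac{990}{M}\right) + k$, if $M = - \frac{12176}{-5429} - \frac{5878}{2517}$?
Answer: $\frac{1303194822491}{89561630} \approx 14551.0$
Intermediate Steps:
$M = - \frac{1264670}{13664793}$ ($M = \left(-12176\right) \left(- \frac{1}{5429}\right) - \frac{5878}{2517} = \frac{12176}{5429} - \frac{5878}{2517} = - \frac{1264670}{13664793} \approx -0.09255$)
$\left(- \frac{16827}{7790} - \frac{990}{M}\right) + k = \left(- \frac{16827}{7790} - \frac{990}{- \frac{1264670}{13664793}}\right) + 3856 = \left(\left(-16827\right) \frac{1}{7790} - - \frac{122983137}{11497}\right) + 3856 = \left(- \frac{16827}{7790} + \frac{122983137}{11497}\right) + 3856 = \frac{957845177211}{89561630} + 3856 = \frac{1303194822491}{89561630}$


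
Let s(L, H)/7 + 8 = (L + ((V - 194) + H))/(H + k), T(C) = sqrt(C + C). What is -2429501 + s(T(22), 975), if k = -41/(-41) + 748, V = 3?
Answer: -1047137695/431 + 7*sqrt(11)/862 ≈ -2.4296e+6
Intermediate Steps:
T(C) = sqrt(2)*sqrt(C) (T(C) = sqrt(2*C) = sqrt(2)*sqrt(C))
k = 749 (k = -41*(-1/41) + 748 = 1 + 748 = 749)
s(L, H) = -56 + 7*(-191 + H + L)/(749 + H) (s(L, H) = -56 + 7*((L + ((3 - 194) + H))/(H + 749)) = -56 + 7*((L + (-191 + H))/(749 + H)) = -56 + 7*((-191 + H + L)/(749 + H)) = -56 + 7*(-191 + H + L)/(749 + H))
-2429501 + s(T(22), 975) = -2429501 + 7*(-6183 + sqrt(2)*sqrt(22) - 7*975)/(749 + 975) = -2429501 + 7*(-6183 + 2*sqrt(11) - 6825)/1724 = -2429501 + 7*(1/1724)*(-13008 + 2*sqrt(11)) = -2429501 + (-22764/431 + 7*sqrt(11)/862) = -1047137695/431 + 7*sqrt(11)/862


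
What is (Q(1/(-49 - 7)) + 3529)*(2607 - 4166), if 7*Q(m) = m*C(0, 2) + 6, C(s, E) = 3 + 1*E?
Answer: -2157186741/392 ≈ -5.5030e+6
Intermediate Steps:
C(s, E) = 3 + E
Q(m) = 6/7 + 5*m/7 (Q(m) = (m*(3 + 2) + 6)/7 = (m*5 + 6)/7 = (5*m + 6)/7 = (6 + 5*m)/7 = 6/7 + 5*m/7)
(Q(1/(-49 - 7)) + 3529)*(2607 - 4166) = ((6/7 + 5/(7*(-49 - 7))) + 3529)*(2607 - 4166) = ((6/7 + (5/7)/(-56)) + 3529)*(-1559) = ((6/7 + (5/7)*(-1/56)) + 3529)*(-1559) = ((6/7 - 5/392) + 3529)*(-1559) = (331/392 + 3529)*(-1559) = (1383699/392)*(-1559) = -2157186741/392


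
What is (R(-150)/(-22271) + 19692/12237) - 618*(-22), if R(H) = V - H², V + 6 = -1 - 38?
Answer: 1235345136663/90843409 ≈ 13599.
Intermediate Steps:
V = -45 (V = -6 + (-1 - 38) = -6 - 39 = -45)
R(H) = -45 - H²
(R(-150)/(-22271) + 19692/12237) - 618*(-22) = ((-45 - 1*(-150)²)/(-22271) + 19692/12237) - 618*(-22) = ((-45 - 1*22500)*(-1/22271) + 19692*(1/12237)) + 13596 = ((-45 - 22500)*(-1/22271) + 6564/4079) + 13596 = (-22545*(-1/22271) + 6564/4079) + 13596 = (22545/22271 + 6564/4079) + 13596 = 238147899/90843409 + 13596 = 1235345136663/90843409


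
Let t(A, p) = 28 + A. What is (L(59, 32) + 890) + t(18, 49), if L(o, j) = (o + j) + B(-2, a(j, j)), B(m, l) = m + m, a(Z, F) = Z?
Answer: 1023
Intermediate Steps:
B(m, l) = 2*m
L(o, j) = -4 + j + o (L(o, j) = (o + j) + 2*(-2) = (j + o) - 4 = -4 + j + o)
(L(59, 32) + 890) + t(18, 49) = ((-4 + 32 + 59) + 890) + (28 + 18) = (87 + 890) + 46 = 977 + 46 = 1023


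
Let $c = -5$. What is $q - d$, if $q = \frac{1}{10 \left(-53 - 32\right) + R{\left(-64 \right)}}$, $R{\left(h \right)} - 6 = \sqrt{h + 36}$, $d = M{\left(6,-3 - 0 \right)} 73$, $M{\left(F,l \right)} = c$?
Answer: $\frac{65003004}{178091} - \frac{i \sqrt{7}}{356182} \approx 365.0 - 7.4281 \cdot 10^{-6} i$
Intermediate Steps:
$M{\left(F,l \right)} = -5$
$d = -365$ ($d = \left(-5\right) 73 = -365$)
$R{\left(h \right)} = 6 + \sqrt{36 + h}$ ($R{\left(h \right)} = 6 + \sqrt{h + 36} = 6 + \sqrt{36 + h}$)
$q = \frac{1}{-844 + 2 i \sqrt{7}}$ ($q = \frac{1}{10 \left(-53 - 32\right) + \left(6 + \sqrt{36 - 64}\right)} = \frac{1}{10 \left(-85\right) + \left(6 + \sqrt{-28}\right)} = \frac{1}{-850 + \left(6 + 2 i \sqrt{7}\right)} = \frac{1}{-844 + 2 i \sqrt{7}} \approx -0.0011848 - 7.428 \cdot 10^{-6} i$)
$q - d = \left(- \frac{211}{178091} - \frac{i \sqrt{7}}{356182}\right) - -365 = \left(- \frac{211}{178091} - \frac{i \sqrt{7}}{356182}\right) + 365 = \frac{65003004}{178091} - \frac{i \sqrt{7}}{356182}$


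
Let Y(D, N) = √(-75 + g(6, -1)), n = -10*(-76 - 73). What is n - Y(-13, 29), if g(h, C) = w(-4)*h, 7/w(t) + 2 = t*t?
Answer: 1490 - 6*I*√2 ≈ 1490.0 - 8.4853*I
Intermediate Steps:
w(t) = 7/(-2 + t²) (w(t) = 7/(-2 + t*t) = 7/(-2 + t²))
n = 1490 (n = -10*(-149) = 1490)
g(h, C) = h/2 (g(h, C) = (7/(-2 + (-4)²))*h = (7/(-2 + 16))*h = (7/14)*h = (7*(1/14))*h = h/2)
Y(D, N) = 6*I*√2 (Y(D, N) = √(-75 + (½)*6) = √(-75 + 3) = √(-72) = 6*I*√2)
n - Y(-13, 29) = 1490 - 6*I*√2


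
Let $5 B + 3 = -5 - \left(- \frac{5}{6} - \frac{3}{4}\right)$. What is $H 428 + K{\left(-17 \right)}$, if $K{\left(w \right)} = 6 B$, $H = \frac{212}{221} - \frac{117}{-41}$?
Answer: $\frac{147172023}{90610} \approx 1624.2$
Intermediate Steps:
$B = - \frac{77}{60}$ ($B = - \frac{3}{5} + \frac{-5 - \left(- \frac{5}{6} - \frac{3}{4}\right)}{5} = - \frac{3}{5} + \frac{-5 - - \frac{19}{12}}{5} = - \frac{3}{5} + \frac{-5 + \frac{19}{12}}{5} = - \frac{3}{5} + \frac{1}{5} \left(- \frac{41}{12}\right) = - \frac{3}{5} - \frac{41}{60} = - \frac{77}{60} \approx -1.2833$)
$H = \frac{34549}{9061}$ ($H = 212 \cdot \frac{1}{221} - - \frac{117}{41} = \frac{212}{221} + \frac{117}{41} = \frac{34549}{9061} \approx 3.8129$)
$K{\left(w \right)} = - \frac{77}{10}$ ($K{\left(w \right)} = 6 \left(- \frac{77}{60}\right) = - \frac{77}{10}$)
$H 428 + K{\left(-17 \right)} = \frac{34549}{9061} \cdot 428 - \frac{77}{10} = \frac{14786972}{9061} - \frac{77}{10} = \frac{147172023}{90610}$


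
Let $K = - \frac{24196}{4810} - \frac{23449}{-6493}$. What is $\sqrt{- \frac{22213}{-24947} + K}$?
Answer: $\frac{i \sqrt{474603307995676712710}}{29966461135} \approx 0.72699 i$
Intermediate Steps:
$K = - \frac{22157469}{15615665}$ ($K = \left(-24196\right) \frac{1}{4810} - - \frac{23449}{6493} = - \frac{12098}{2405} + \frac{23449}{6493} = - \frac{22157469}{15615665} \approx -1.4189$)
$\sqrt{- \frac{22213}{-24947} + K} = \sqrt{- \frac{22213}{-24947} - \frac{22157469}{15615665}} = \sqrt{\left(-22213\right) \left(- \frac{1}{24947}\right) - \frac{22157469}{15615665}} = \sqrt{\frac{22213}{24947} - \frac{22157469}{15615665}} = \sqrt{- \frac{15837816346}{29966461135}} = \frac{i \sqrt{474603307995676712710}}{29966461135}$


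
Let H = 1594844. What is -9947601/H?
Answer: -9947601/1594844 ≈ -6.2374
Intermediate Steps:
-9947601/H = -9947601/1594844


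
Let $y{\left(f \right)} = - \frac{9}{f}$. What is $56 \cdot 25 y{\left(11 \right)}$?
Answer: $- \frac{12600}{11} \approx -1145.5$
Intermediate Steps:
$56 \cdot 25 y{\left(11 \right)} = 56 \cdot 25 \left(- \frac{9}{11}\right) = 1400 \left(\left(-9\right) \frac{1}{11}\right) = 1400 \left(- \frac{9}{11}\right) = - \frac{12600}{11}$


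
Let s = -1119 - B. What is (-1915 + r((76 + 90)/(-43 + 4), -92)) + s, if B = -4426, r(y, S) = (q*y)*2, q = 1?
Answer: 53956/39 ≈ 1383.5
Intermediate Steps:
r(y, S) = 2*y (r(y, S) = (1*y)*2 = y*2 = 2*y)
s = 3307 (s = -1119 - 1*(-4426) = -1119 + 4426 = 3307)
(-1915 + r((76 + 90)/(-43 + 4), -92)) + s = (-1915 + 2*((76 + 90)/(-43 + 4))) + 3307 = (-1915 + 2*(166/(-39))) + 3307 = (-1915 + 2*(166*(-1/39))) + 3307 = (-1915 + 2*(-166/39)) + 3307 = (-1915 - 332/39) + 3307 = -75017/39 + 3307 = 53956/39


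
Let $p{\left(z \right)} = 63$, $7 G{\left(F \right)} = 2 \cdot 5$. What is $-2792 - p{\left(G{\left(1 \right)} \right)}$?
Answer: $-2855$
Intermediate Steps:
$G{\left(F \right)} = \frac{10}{7}$ ($G{\left(F \right)} = \frac{2 \cdot 5}{7} = \frac{1}{7} \cdot 10 = \frac{10}{7}$)
$-2792 - p{\left(G{\left(1 \right)} \right)} = -2792 - 63 = -2855$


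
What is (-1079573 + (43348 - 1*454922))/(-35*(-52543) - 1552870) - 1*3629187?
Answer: -1038438913392/286135 ≈ -3.6292e+6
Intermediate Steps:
(-1079573 + (43348 - 1*454922))/(-35*(-52543) - 1552870) - 1*3629187 = (-1079573 + (43348 - 454922))/(1839005 - 1552870) - 3629187 = (-1079573 - 411574)/286135 - 3629187 = -1491147*1/286135 - 3629187 = -1491147/286135 - 3629187 = -1038438913392/286135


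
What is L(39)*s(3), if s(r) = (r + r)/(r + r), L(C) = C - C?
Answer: 0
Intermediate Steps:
L(C) = 0
s(r) = 1 (s(r) = (2*r)/((2*r)) = (2*r)*(1/(2*r)) = 1)
L(39)*s(3) = 0*1 = 0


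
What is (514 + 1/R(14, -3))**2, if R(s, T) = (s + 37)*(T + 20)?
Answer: 198594118321/751689 ≈ 2.6420e+5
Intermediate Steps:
R(s, T) = (20 + T)*(37 + s) (R(s, T) = (37 + s)*(20 + T) = (20 + T)*(37 + s))
(514 + 1/R(14, -3))**2 = (514 + 1/(740 + 20*14 + 37*(-3) - 3*14))**2 = (514 + 1/(740 + 280 - 111 - 42))**2 = (514 + 1/867)**2 = (445639/867)**2 = 198594118321/751689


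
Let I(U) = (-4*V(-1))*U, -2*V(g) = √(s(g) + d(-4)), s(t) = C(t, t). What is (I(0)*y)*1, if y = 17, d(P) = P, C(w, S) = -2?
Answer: 0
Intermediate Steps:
s(t) = -2
V(g) = -I*√6/2 (V(g) = -√(-2 - 4)/2 = -I*√6/2)
I(U) = 2*I*U*√6 (I(U) = (-(-2)*I*√6)*U = (2*I*√6)*U = 2*I*U*√6)
(I(0)*y)*1 = ((2*I*0*√6)*17)*1 = (0*17)*1 = 0*1 = 0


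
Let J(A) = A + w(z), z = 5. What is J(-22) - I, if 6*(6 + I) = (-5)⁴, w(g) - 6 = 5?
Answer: -655/6 ≈ -109.17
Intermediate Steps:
w(g) = 11 (w(g) = 6 + 5 = 11)
I = 589/6 (I = -6 + (⅙)*(-5)⁴ = -6 + (⅙)*625 = -6 + 625/6 = 589/6 ≈ 98.167)
J(A) = 11 + A (J(A) = A + 11 = 11 + A)
J(-22) - I = (11 - 22) - 1*589/6 = -11 - 589/6 = -655/6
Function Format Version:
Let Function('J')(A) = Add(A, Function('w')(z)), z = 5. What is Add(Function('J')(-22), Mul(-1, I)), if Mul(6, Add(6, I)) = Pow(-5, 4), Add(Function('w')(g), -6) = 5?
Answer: Rational(-655, 6) ≈ -109.17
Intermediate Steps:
Function('w')(g) = 11 (Function('w')(g) = Add(6, 5) = 11)
I = Rational(589, 6) (I = Add(-6, Mul(Rational(1, 6), Pow(-5, 4))) = Add(-6, Mul(Rational(1, 6), 625)) = Add(-6, Rational(625, 6)) = Rational(589, 6) ≈ 98.167)
Function('J')(A) = Add(11, A) (Function('J')(A) = Add(A, 11) = Add(11, A))
Add(Function('J')(-22), Mul(-1, I)) = Add(Add(11, -22), Mul(-1, Rational(589, 6))) = Add(-11, Rational(-589, 6)) = Rational(-655, 6)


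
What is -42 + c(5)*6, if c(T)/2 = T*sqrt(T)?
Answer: -42 + 60*sqrt(5) ≈ 92.164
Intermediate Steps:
c(T) = 2*T**(3/2) (c(T) = 2*(T*sqrt(T)) = 2*T**(3/2))
-42 + c(5)*6 = -42 + (2*5**(3/2))*6 = -42 + (2*(5*sqrt(5)))*6 = -42 + (10*sqrt(5))*6 = -42 + 60*sqrt(5)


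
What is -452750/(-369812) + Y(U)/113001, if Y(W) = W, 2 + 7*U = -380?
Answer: 178993575533/146261940342 ≈ 1.2238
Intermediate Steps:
U = -382/7 (U = -2/7 + (⅐)*(-380) = -2/7 - 380/7 = -382/7 ≈ -54.571)
-452750/(-369812) + Y(U)/113001 = -452750/(-369812) - 382/7/113001 = -452750*(-1/369812) - 382/7*1/113001 = 226375/184906 - 382/791007 = 178993575533/146261940342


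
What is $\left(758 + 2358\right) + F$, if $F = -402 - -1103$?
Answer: $3817$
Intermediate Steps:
$F = 701$ ($F = -402 + 1103 = 701$)
$\left(758 + 2358\right) + F = \left(758 + 2358\right) + 701 = 3116 + 701 = 3817$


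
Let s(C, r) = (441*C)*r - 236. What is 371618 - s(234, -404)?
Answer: 42062230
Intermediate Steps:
s(C, r) = -236 + 441*C*r (s(C, r) = 441*C*r - 236 = -236 + 441*C*r)
371618 - s(234, -404) = 371618 - (-236 + 441*234*(-404)) = 371618 - (-236 - 41690376) = 371618 - 1*(-41690612) = 371618 + 41690612 = 42062230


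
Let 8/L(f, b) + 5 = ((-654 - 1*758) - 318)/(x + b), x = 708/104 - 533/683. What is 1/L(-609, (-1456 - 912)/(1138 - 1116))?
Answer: 238694195/158784872 ≈ 1.5033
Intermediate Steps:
x = 107033/17758 (x = 708*(1/104) - 533*1/683 = 177/26 - 533/683 = 107033/17758 ≈ 6.0273)
L(f, b) = 8/(-5 - 1730/(107033/17758 + b)) (L(f, b) = 8/(-5 + ((-654 - 1*758) - 318)/(107033/17758 + b)) = 8/(-5 + ((-654 - 758) - 318)/(107033/17758 + b)) = 8/(-5 + (-1412 - 318)/(107033/17758 + b)) = 8/(-5 - 1730/(107033/17758 + b)))
1/L(-609, (-1456 - 912)/(1138 - 1116)) = 1/(8*(-107033 - 17758*(-1456 - 912)/(1138 - 1116))/(5*(6251301 + 17758*((-1456 - 912)/(1138 - 1116))))) = 1/(8*(-107033 - (-42050944)/22)/(5*(6251301 + 17758*(-2368/22)))) = 1/(8*(-107033 - (-42050944)/22)/(5*(6251301 + 17758*(-2368*1/22)))) = 1/(8*(-107033 - 17758*(-1184/11))/(5*(6251301 + 17758*(-1184/11)))) = 1/(8*(-107033 + 21025472/11)/(5*(6251301 - 21025472/11))) = 1/((8/5)*(19848109/11)/(47738839/11)) = 1/((8/5)*(11/47738839)*(19848109/11)) = 1/(158784872/238694195) = 238694195/158784872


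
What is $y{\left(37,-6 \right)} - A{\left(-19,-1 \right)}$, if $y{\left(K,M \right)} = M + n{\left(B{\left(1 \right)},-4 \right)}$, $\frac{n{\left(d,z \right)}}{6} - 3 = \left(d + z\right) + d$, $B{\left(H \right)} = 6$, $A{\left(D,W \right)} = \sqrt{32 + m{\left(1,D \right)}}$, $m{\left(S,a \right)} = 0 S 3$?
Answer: $60 - 4 \sqrt{2} \approx 54.343$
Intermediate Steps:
$m{\left(S,a \right)} = 0$ ($m{\left(S,a \right)} = 0 \cdot 3 = 0$)
$A{\left(D,W \right)} = 4 \sqrt{2}$ ($A{\left(D,W \right)} = \sqrt{32 + 0} = \sqrt{32} = 4 \sqrt{2}$)
$n{\left(d,z \right)} = 18 + 6 z + 12 d$ ($n{\left(d,z \right)} = 18 + 6 \left(\left(d + z\right) + d\right) = 18 + 6 \left(z + 2 d\right) = 18 + \left(6 z + 12 d\right) = 18 + 6 z + 12 d$)
$y{\left(K,M \right)} = 66 + M$ ($y{\left(K,M \right)} = M + \left(18 + 6 \left(-4\right) + 12 \cdot 6\right) = M + \left(18 - 24 + 72\right) = M + 66 = 66 + M$)
$y{\left(37,-6 \right)} - A{\left(-19,-1 \right)} = \left(66 - 6\right) - 4 \sqrt{2} = 60 - 4 \sqrt{2}$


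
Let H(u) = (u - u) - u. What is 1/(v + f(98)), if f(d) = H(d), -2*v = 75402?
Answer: -1/37799 ≈ -2.6456e-5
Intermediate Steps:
v = -37701 (v = -1/2*75402 = -37701)
H(u) = -u (H(u) = 0 - u = -u)
f(d) = -d
1/(v + f(98)) = 1/(-37701 - 1*98) = 1/(-37701 - 98) = 1/(-37799) = -1/37799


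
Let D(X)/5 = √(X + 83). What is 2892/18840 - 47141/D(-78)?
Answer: 241/1570 - 47141*√5/25 ≈ -4216.3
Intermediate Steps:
D(X) = 5*√(83 + X) (D(X) = 5*√(X + 83) = 5*√(83 + X))
2892/18840 - 47141/D(-78) = 2892/18840 - 47141*1/(5*√(83 - 78)) = 2892*(1/18840) - 47141*√5/25 = 241/1570 - 47141*√5/25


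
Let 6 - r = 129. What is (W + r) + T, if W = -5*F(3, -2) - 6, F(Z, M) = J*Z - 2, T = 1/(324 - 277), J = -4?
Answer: -2772/47 ≈ -58.979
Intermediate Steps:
T = 1/47 ≈ 0.021277
F(Z, M) = -2 - 4*Z (F(Z, M) = -4*Z - 2 = -2 - 4*Z)
r = -123 (r = 6 - 1*129 = 6 - 129 = -123)
W = 64 (W = -5*(-2 - 4*3) - 6 = -5*(-2 - 12) - 6 = -5*(-14) - 6 = 70 - 6 = 64)
(W + r) + T = (64 - 123) + 1/47 = -59 + 1/47 = -2772/47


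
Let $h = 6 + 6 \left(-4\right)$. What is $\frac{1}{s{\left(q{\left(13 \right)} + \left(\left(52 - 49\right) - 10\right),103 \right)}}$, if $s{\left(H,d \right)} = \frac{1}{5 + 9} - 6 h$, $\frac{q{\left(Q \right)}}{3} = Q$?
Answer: $\frac{14}{1513} \approx 0.0092531$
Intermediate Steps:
$q{\left(Q \right)} = 3 Q$
$h = -18$ ($h = 6 - 24 = -18$)
$s{\left(H,d \right)} = \frac{1513}{14}$ ($s{\left(H,d \right)} = \frac{1}{5 + 9} - -108 = \frac{1}{14} + 108 = \frac{1513}{14}$)
$\frac{1}{s{\left(q{\left(13 \right)} + \left(\left(52 - 49\right) - 10\right),103 \right)}} = \frac{1}{\frac{1513}{14}} = \frac{14}{1513}$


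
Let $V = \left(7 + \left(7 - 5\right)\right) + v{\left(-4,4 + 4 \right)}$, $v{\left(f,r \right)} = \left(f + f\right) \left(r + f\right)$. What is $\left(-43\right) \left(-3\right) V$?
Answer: $-2967$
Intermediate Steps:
$v{\left(f,r \right)} = 2 f \left(f + r\right)$
$V = -23$ ($V = \left(7 + \left(7 - 5\right)\right) + 2 \left(-4\right) \left(-4 + \left(4 + 4\right)\right) = \left(7 + 2\right) + 2 \left(-4\right) \left(-4 + 8\right) = 9 + 2 \left(-4\right) 4 = 9 - 32 = -23$)
$\left(-43\right) \left(-3\right) V = \left(-43\right) \left(-3\right) \left(-23\right) = 129 \left(-23\right) = -2967$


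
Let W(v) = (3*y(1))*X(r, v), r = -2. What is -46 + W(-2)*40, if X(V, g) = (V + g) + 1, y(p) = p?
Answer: -406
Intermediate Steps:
X(V, g) = 1 + V + g
W(v) = -3 + 3*v (W(v) = (3*1)*(1 - 2 + v) = 3*(-1 + v) = -3 + 3*v)
-46 + W(-2)*40 = -46 + (-3 + 3*(-2))*40 = -46 + (-3 - 6)*40 = -46 - 9*40 = -46 - 360 = -406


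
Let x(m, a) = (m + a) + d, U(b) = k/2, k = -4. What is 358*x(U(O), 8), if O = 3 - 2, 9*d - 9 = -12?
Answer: 6086/3 ≈ 2028.7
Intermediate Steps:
d = -⅓ (d = 1 + (⅑)*(-12) = 1 - 4/3 = -⅓ ≈ -0.33333)
O = 1
U(b) = -2 (U(b) = -4/2 = -4*½ = -2)
x(m, a) = -⅓ + a + m (x(m, a) = (m + a) - ⅓ = (a + m) - ⅓ = -⅓ + a + m)
358*x(U(O), 8) = 358*(-⅓ + 8 - 2) = 358*(17/3) = 6086/3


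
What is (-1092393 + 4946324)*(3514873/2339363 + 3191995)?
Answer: 28778221993722061998/2339363 ≈ 1.2302e+13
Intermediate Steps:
(-1092393 + 4946324)*(3514873/2339363 + 3191995) = 3853931*(3514873*(1/2339363) + 3191995) = 3853931*(3514873/2339363 + 3191995) = 3853931*(7467238514058/2339363) = 28778221993722061998/2339363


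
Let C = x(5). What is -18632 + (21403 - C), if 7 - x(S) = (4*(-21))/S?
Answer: 13736/5 ≈ 2747.2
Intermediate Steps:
x(S) = 7 + 84/S (x(S) = 7 - 4*(-21)/S = 7 - (-84)/S = 7 + 84/S)
C = 119/5 (C = 7 + 84/5 = 119/5 ≈ 23.800)
-18632 + (21403 - C) = -18632 + (21403 - 1*119/5) = -18632 + (21403 - 119/5) = -18632 + 106896/5 = 13736/5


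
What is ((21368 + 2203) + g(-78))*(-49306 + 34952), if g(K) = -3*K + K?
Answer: -340577358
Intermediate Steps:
g(K) = -2*K
((21368 + 2203) + g(-78))*(-49306 + 34952) = ((21368 + 2203) - 2*(-78))*(-49306 + 34952) = (23571 + 156)*(-14354) = 23727*(-14354) = -340577358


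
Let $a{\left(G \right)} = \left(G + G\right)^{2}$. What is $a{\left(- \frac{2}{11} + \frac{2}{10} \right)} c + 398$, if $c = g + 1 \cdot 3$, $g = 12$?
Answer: $\frac{240802}{605} \approx 398.02$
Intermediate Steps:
$c = 15$ ($c = 12 + 1 \cdot 3 = 12 + 3 = 15$)
$a{\left(G \right)} = 4 G^{2}$ ($a{\left(G \right)} = \left(2 G\right)^{2} = 4 G^{2}$)
$a{\left(- \frac{2}{11} + \frac{2}{10} \right)} c + 398 = 4 \left(- \frac{2}{11} + \frac{2}{10}\right)^{2} \cdot 15 + 398 = 4 \left(\left(-2\right) \frac{1}{11} + 2 \cdot \frac{1}{10}\right)^{2} \cdot 15 + 398 = 4 \left(- \frac{2}{11} + \frac{1}{5}\right)^{2} \cdot 15 + 398 = \frac{4}{3025} \cdot 15 + 398 = \frac{12}{605} + 398 = \frac{240802}{605}$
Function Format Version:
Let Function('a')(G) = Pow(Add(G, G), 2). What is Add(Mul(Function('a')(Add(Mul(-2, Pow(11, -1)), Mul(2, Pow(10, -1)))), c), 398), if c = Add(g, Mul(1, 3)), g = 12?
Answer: Rational(240802, 605) ≈ 398.02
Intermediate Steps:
c = 15 (c = Add(12, Mul(1, 3)) = Add(12, 3) = 15)
Function('a')(G) = Mul(4, Pow(G, 2)) (Function('a')(G) = Pow(Mul(2, G), 2) = Mul(4, Pow(G, 2)))
Add(Mul(Function('a')(Add(Mul(-2, Pow(11, -1)), Mul(2, Pow(10, -1)))), c), 398) = Add(Mul(Mul(4, Pow(Add(Mul(-2, Pow(11, -1)), Mul(2, Pow(10, -1))), 2)), 15), 398) = Add(Mul(Mul(4, Pow(Add(Mul(-2, Rational(1, 11)), Mul(2, Rational(1, 10))), 2)), 15), 398) = Add(Mul(Mul(4, Pow(Add(Rational(-2, 11), Rational(1, 5)), 2)), 15), 398) = Add(Mul(Mul(4, Pow(Rational(1, 55), 2)), 15), 398) = Add(Mul(Mul(4, Rational(1, 3025)), 15), 398) = Add(Mul(Rational(4, 3025), 15), 398) = Add(Rational(12, 605), 398) = Rational(240802, 605)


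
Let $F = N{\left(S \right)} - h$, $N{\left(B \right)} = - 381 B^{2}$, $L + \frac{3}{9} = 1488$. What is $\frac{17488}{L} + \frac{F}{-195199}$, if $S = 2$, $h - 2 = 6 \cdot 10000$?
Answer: $\frac{10515510874}{871173137} \approx 12.071$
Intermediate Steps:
$h = 60002$ ($h = 2 + 6 \cdot 10000 = 2 + 60000 = 60002$)
$L = \frac{4463}{3}$ ($L = - \frac{1}{3} + 1488 = \frac{4463}{3} \approx 1487.7$)
$F = -61526$ ($F = - 381 \cdot 2^{2} - 60002 = \left(-381\right) 4 - 60002 = -1524 - 60002 = -61526$)
$\frac{17488}{L} + \frac{F}{-195199} = \frac{17488}{\frac{4463}{3}} - \frac{61526}{-195199} = 17488 \cdot \frac{3}{4463} - - \frac{61526}{195199} = \frac{52464}{4463} + \frac{61526}{195199} = \frac{10515510874}{871173137}$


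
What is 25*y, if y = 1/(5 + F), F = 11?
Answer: 25/16 ≈ 1.5625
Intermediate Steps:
y = 1/16 (y = 1/(5 + 11) = 1/16 ≈ 0.062500)
25*y = 25*(1/16) = 25/16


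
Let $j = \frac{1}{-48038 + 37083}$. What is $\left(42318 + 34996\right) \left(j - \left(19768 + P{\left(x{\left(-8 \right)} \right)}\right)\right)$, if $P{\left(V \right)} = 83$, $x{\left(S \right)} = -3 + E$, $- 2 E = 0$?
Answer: $- \frac{16813298221684}{10955} \approx -1.5348 \cdot 10^{9}$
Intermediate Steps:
$E = 0$ ($E = \left(- \frac{1}{2}\right) 0 = 0$)
$x{\left(S \right)} = -3$ ($x{\left(S \right)} = -3 + 0 = -3$)
$j = - \frac{1}{10955}$ ($j = \frac{1}{-10955} = - \frac{1}{10955} \approx -9.1283 \cdot 10^{-5}$)
$\left(42318 + 34996\right) \left(j - \left(19768 + P{\left(x{\left(-8 \right)} \right)}\right)\right) = \left(42318 + 34996\right) \left(- \frac{1}{10955} - 19851\right) = 77314 \left(- \frac{1}{10955} - 19851\right) = 77314 \left(- \frac{217467706}{10955}\right) = - \frac{16813298221684}{10955}$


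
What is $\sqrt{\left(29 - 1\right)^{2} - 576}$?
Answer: $4 \sqrt{13} \approx 14.422$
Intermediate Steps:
$\sqrt{\left(29 - 1\right)^{2} - 576} = \sqrt{28^{2} - 576} = \sqrt{784 - 576} = \sqrt{208} = 4 \sqrt{13}$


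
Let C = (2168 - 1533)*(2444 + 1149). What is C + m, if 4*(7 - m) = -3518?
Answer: 4564883/2 ≈ 2.2824e+6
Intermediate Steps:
m = 1773/2 (m = 7 - ¼*(-3518) = 7 + 1759/2 = 1773/2 ≈ 886.50)
C = 2281555 (C = 635*3593 = 2281555)
C + m = 2281555 + 1773/2 = 4564883/2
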